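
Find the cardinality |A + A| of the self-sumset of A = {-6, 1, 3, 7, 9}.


A + A = {a + a' : a, a' ∈ A}; |A| = 5.
General bounds: 2|A| - 1 ≤ |A + A| ≤ |A|(|A|+1)/2, i.e. 9 ≤ |A + A| ≤ 15.
Lower bound 2|A|-1 is attained iff A is an arithmetic progression.
Enumerate sums a + a' for a ≤ a' (symmetric, so this suffices):
a = -6: -6+-6=-12, -6+1=-5, -6+3=-3, -6+7=1, -6+9=3
a = 1: 1+1=2, 1+3=4, 1+7=8, 1+9=10
a = 3: 3+3=6, 3+7=10, 3+9=12
a = 7: 7+7=14, 7+9=16
a = 9: 9+9=18
Distinct sums: {-12, -5, -3, 1, 2, 3, 4, 6, 8, 10, 12, 14, 16, 18}
|A + A| = 14

|A + A| = 14


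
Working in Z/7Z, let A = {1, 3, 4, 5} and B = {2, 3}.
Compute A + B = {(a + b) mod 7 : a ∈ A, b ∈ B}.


Work in Z/7Z: reduce every sum a + b modulo 7.
Enumerate all 8 pairs:
a = 1: 1+2=3, 1+3=4
a = 3: 3+2=5, 3+3=6
a = 4: 4+2=6, 4+3=0
a = 5: 5+2=0, 5+3=1
Distinct residues collected: {0, 1, 3, 4, 5, 6}
|A + B| = 6 (out of 7 total residues).

A + B = {0, 1, 3, 4, 5, 6}


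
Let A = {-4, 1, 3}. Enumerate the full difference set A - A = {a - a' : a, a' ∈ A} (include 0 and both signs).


A - A = {a - a' : a, a' ∈ A}.
Compute a - a' for each ordered pair (a, a'):
a = -4: -4--4=0, -4-1=-5, -4-3=-7
a = 1: 1--4=5, 1-1=0, 1-3=-2
a = 3: 3--4=7, 3-1=2, 3-3=0
Collecting distinct values (and noting 0 appears from a-a):
A - A = {-7, -5, -2, 0, 2, 5, 7}
|A - A| = 7

A - A = {-7, -5, -2, 0, 2, 5, 7}


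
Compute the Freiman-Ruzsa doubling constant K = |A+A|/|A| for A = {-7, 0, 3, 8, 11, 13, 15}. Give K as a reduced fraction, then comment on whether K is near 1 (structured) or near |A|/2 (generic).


|A| = 7.
Compute A + A by enumerating all 49 pairs.
A + A = {-14, -7, -4, 0, 1, 3, 4, 6, 8, 11, 13, 14, 15, 16, 18, 19, 21, 22, 23, 24, 26, 28, 30}, so |A + A| = 23.
K = |A + A| / |A| = 23/7 (already in lowest terms) ≈ 3.2857.
Reference: AP of size 7 gives K = 13/7 ≈ 1.8571; a fully generic set of size 7 gives K ≈ 4.0000.

|A| = 7, |A + A| = 23, K = 23/7.


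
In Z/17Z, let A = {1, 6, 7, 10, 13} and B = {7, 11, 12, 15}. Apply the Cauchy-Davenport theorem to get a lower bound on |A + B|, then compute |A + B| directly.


Cauchy-Davenport: |A + B| ≥ min(p, |A| + |B| - 1) for A, B nonempty in Z/pZ.
|A| = 5, |B| = 4, p = 17.
CD lower bound = min(17, 5 + 4 - 1) = min(17, 8) = 8.
Compute A + B mod 17 directly:
a = 1: 1+7=8, 1+11=12, 1+12=13, 1+15=16
a = 6: 6+7=13, 6+11=0, 6+12=1, 6+15=4
a = 7: 7+7=14, 7+11=1, 7+12=2, 7+15=5
a = 10: 10+7=0, 10+11=4, 10+12=5, 10+15=8
a = 13: 13+7=3, 13+11=7, 13+12=8, 13+15=11
A + B = {0, 1, 2, 3, 4, 5, 7, 8, 11, 12, 13, 14, 16}, so |A + B| = 13.
Verify: 13 ≥ 8? Yes ✓.

CD lower bound = 8, actual |A + B| = 13.


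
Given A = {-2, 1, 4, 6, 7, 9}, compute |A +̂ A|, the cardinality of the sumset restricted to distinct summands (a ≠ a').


Restricted sumset: A +̂ A = {a + a' : a ∈ A, a' ∈ A, a ≠ a'}.
Equivalently, take A + A and drop any sum 2a that is achievable ONLY as a + a for a ∈ A (i.e. sums representable only with equal summands).
Enumerate pairs (a, a') with a < a' (symmetric, so each unordered pair gives one sum; this covers all a ≠ a'):
  -2 + 1 = -1
  -2 + 4 = 2
  -2 + 6 = 4
  -2 + 7 = 5
  -2 + 9 = 7
  1 + 4 = 5
  1 + 6 = 7
  1 + 7 = 8
  1 + 9 = 10
  4 + 6 = 10
  4 + 7 = 11
  4 + 9 = 13
  6 + 7 = 13
  6 + 9 = 15
  7 + 9 = 16
Collected distinct sums: {-1, 2, 4, 5, 7, 8, 10, 11, 13, 15, 16}
|A +̂ A| = 11
(Reference bound: |A +̂ A| ≥ 2|A| - 3 for |A| ≥ 2, with |A| = 6 giving ≥ 9.)

|A +̂ A| = 11


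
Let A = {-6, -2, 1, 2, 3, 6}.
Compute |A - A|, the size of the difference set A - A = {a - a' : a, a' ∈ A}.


A - A = {a - a' : a, a' ∈ A}; |A| = 6.
Bounds: 2|A|-1 ≤ |A - A| ≤ |A|² - |A| + 1, i.e. 11 ≤ |A - A| ≤ 31.
Note: 0 ∈ A - A always (from a - a). The set is symmetric: if d ∈ A - A then -d ∈ A - A.
Enumerate nonzero differences d = a - a' with a > a' (then include -d):
Positive differences: {1, 2, 3, 4, 5, 7, 8, 9, 12}
Full difference set: {0} ∪ (positive diffs) ∪ (negative diffs).
|A - A| = 1 + 2·9 = 19 (matches direct enumeration: 19).

|A - A| = 19


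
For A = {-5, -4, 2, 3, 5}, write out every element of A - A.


A - A = {a - a' : a, a' ∈ A}.
Compute a - a' for each ordered pair (a, a'):
a = -5: -5--5=0, -5--4=-1, -5-2=-7, -5-3=-8, -5-5=-10
a = -4: -4--5=1, -4--4=0, -4-2=-6, -4-3=-7, -4-5=-9
a = 2: 2--5=7, 2--4=6, 2-2=0, 2-3=-1, 2-5=-3
a = 3: 3--5=8, 3--4=7, 3-2=1, 3-3=0, 3-5=-2
a = 5: 5--5=10, 5--4=9, 5-2=3, 5-3=2, 5-5=0
Collecting distinct values (and noting 0 appears from a-a):
A - A = {-10, -9, -8, -7, -6, -3, -2, -1, 0, 1, 2, 3, 6, 7, 8, 9, 10}
|A - A| = 17

A - A = {-10, -9, -8, -7, -6, -3, -2, -1, 0, 1, 2, 3, 6, 7, 8, 9, 10}


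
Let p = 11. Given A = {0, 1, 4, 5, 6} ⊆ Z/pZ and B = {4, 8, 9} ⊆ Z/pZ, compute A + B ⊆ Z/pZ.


Work in Z/11Z: reduce every sum a + b modulo 11.
Enumerate all 15 pairs:
a = 0: 0+4=4, 0+8=8, 0+9=9
a = 1: 1+4=5, 1+8=9, 1+9=10
a = 4: 4+4=8, 4+8=1, 4+9=2
a = 5: 5+4=9, 5+8=2, 5+9=3
a = 6: 6+4=10, 6+8=3, 6+9=4
Distinct residues collected: {1, 2, 3, 4, 5, 8, 9, 10}
|A + B| = 8 (out of 11 total residues).

A + B = {1, 2, 3, 4, 5, 8, 9, 10}


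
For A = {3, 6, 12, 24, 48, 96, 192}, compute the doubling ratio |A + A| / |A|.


|A| = 7.
Compute A + A by enumerating all 49 pairs.
A + A = {6, 9, 12, 15, 18, 24, 27, 30, 36, 48, 51, 54, 60, 72, 96, 99, 102, 108, 120, 144, 192, 195, 198, 204, 216, 240, 288, 384}, so |A + A| = 28.
K = |A + A| / |A| = 28/7 = 4/1 ≈ 4.0000.
Reference: AP of size 7 gives K = 13/7 ≈ 1.8571; a fully generic set of size 7 gives K ≈ 4.0000.

|A| = 7, |A + A| = 28, K = 28/7 = 4/1.


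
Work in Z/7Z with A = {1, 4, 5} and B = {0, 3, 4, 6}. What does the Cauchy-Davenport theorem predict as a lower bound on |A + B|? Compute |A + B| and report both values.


Cauchy-Davenport: |A + B| ≥ min(p, |A| + |B| - 1) for A, B nonempty in Z/pZ.
|A| = 3, |B| = 4, p = 7.
CD lower bound = min(7, 3 + 4 - 1) = min(7, 6) = 6.
Compute A + B mod 7 directly:
a = 1: 1+0=1, 1+3=4, 1+4=5, 1+6=0
a = 4: 4+0=4, 4+3=0, 4+4=1, 4+6=3
a = 5: 5+0=5, 5+3=1, 5+4=2, 5+6=4
A + B = {0, 1, 2, 3, 4, 5}, so |A + B| = 6.
Verify: 6 ≥ 6? Yes ✓.

CD lower bound = 6, actual |A + B| = 6.


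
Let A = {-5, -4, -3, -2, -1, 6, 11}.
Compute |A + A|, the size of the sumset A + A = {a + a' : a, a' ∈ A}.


A + A = {a + a' : a, a' ∈ A}; |A| = 7.
General bounds: 2|A| - 1 ≤ |A + A| ≤ |A|(|A|+1)/2, i.e. 13 ≤ |A + A| ≤ 28.
Lower bound 2|A|-1 is attained iff A is an arithmetic progression.
Enumerate sums a + a' for a ≤ a' (symmetric, so this suffices):
a = -5: -5+-5=-10, -5+-4=-9, -5+-3=-8, -5+-2=-7, -5+-1=-6, -5+6=1, -5+11=6
a = -4: -4+-4=-8, -4+-3=-7, -4+-2=-6, -4+-1=-5, -4+6=2, -4+11=7
a = -3: -3+-3=-6, -3+-2=-5, -3+-1=-4, -3+6=3, -3+11=8
a = -2: -2+-2=-4, -2+-1=-3, -2+6=4, -2+11=9
a = -1: -1+-1=-2, -1+6=5, -1+11=10
a = 6: 6+6=12, 6+11=17
a = 11: 11+11=22
Distinct sums: {-10, -9, -8, -7, -6, -5, -4, -3, -2, 1, 2, 3, 4, 5, 6, 7, 8, 9, 10, 12, 17, 22}
|A + A| = 22

|A + A| = 22


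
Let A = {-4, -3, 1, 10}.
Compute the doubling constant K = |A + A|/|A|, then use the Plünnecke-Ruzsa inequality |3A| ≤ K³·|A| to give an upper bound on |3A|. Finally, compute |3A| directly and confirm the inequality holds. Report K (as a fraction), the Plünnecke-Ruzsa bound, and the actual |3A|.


|A| = 4.
Step 1: Compute A + A by enumerating all 16 pairs.
A + A = {-8, -7, -6, -3, -2, 2, 6, 7, 11, 20}, so |A + A| = 10.
Step 2: Doubling constant K = |A + A|/|A| = 10/4 = 10/4 ≈ 2.5000.
Step 3: Plünnecke-Ruzsa gives |3A| ≤ K³·|A| = (2.5000)³ · 4 ≈ 62.5000.
Step 4: Compute 3A = A + A + A directly by enumerating all triples (a,b,c) ∈ A³; |3A| = 19.
Step 5: Check 19 ≤ 62.5000? Yes ✓.

K = 10/4, Plünnecke-Ruzsa bound K³|A| ≈ 62.5000, |3A| = 19, inequality holds.


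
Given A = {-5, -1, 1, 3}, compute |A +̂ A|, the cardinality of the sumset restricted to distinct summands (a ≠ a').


Restricted sumset: A +̂ A = {a + a' : a ∈ A, a' ∈ A, a ≠ a'}.
Equivalently, take A + A and drop any sum 2a that is achievable ONLY as a + a for a ∈ A (i.e. sums representable only with equal summands).
Enumerate pairs (a, a') with a < a' (symmetric, so each unordered pair gives one sum; this covers all a ≠ a'):
  -5 + -1 = -6
  -5 + 1 = -4
  -5 + 3 = -2
  -1 + 1 = 0
  -1 + 3 = 2
  1 + 3 = 4
Collected distinct sums: {-6, -4, -2, 0, 2, 4}
|A +̂ A| = 6
(Reference bound: |A +̂ A| ≥ 2|A| - 3 for |A| ≥ 2, with |A| = 4 giving ≥ 5.)

|A +̂ A| = 6


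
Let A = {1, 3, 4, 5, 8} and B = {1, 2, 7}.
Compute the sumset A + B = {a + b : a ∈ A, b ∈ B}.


A + B = {a + b : a ∈ A, b ∈ B}.
Enumerate all |A|·|B| = 5·3 = 15 pairs (a, b) and collect distinct sums.
a = 1: 1+1=2, 1+2=3, 1+7=8
a = 3: 3+1=4, 3+2=5, 3+7=10
a = 4: 4+1=5, 4+2=6, 4+7=11
a = 5: 5+1=6, 5+2=7, 5+7=12
a = 8: 8+1=9, 8+2=10, 8+7=15
Collecting distinct sums: A + B = {2, 3, 4, 5, 6, 7, 8, 9, 10, 11, 12, 15}
|A + B| = 12

A + B = {2, 3, 4, 5, 6, 7, 8, 9, 10, 11, 12, 15}


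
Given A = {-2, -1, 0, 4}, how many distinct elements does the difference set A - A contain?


A - A = {a - a' : a, a' ∈ A}; |A| = 4.
Bounds: 2|A|-1 ≤ |A - A| ≤ |A|² - |A| + 1, i.e. 7 ≤ |A - A| ≤ 13.
Note: 0 ∈ A - A always (from a - a). The set is symmetric: if d ∈ A - A then -d ∈ A - A.
Enumerate nonzero differences d = a - a' with a > a' (then include -d):
Positive differences: {1, 2, 4, 5, 6}
Full difference set: {0} ∪ (positive diffs) ∪ (negative diffs).
|A - A| = 1 + 2·5 = 11 (matches direct enumeration: 11).

|A - A| = 11


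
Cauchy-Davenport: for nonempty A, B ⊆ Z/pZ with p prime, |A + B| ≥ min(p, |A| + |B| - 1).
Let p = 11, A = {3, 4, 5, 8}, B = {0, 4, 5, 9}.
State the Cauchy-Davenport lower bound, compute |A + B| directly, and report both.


Cauchy-Davenport: |A + B| ≥ min(p, |A| + |B| - 1) for A, B nonempty in Z/pZ.
|A| = 4, |B| = 4, p = 11.
CD lower bound = min(11, 4 + 4 - 1) = min(11, 7) = 7.
Compute A + B mod 11 directly:
a = 3: 3+0=3, 3+4=7, 3+5=8, 3+9=1
a = 4: 4+0=4, 4+4=8, 4+5=9, 4+9=2
a = 5: 5+0=5, 5+4=9, 5+5=10, 5+9=3
a = 8: 8+0=8, 8+4=1, 8+5=2, 8+9=6
A + B = {1, 2, 3, 4, 5, 6, 7, 8, 9, 10}, so |A + B| = 10.
Verify: 10 ≥ 7? Yes ✓.

CD lower bound = 7, actual |A + B| = 10.


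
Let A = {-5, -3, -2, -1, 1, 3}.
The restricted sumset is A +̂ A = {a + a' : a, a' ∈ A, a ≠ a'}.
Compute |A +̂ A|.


Restricted sumset: A +̂ A = {a + a' : a ∈ A, a' ∈ A, a ≠ a'}.
Equivalently, take A + A and drop any sum 2a that is achievable ONLY as a + a for a ∈ A (i.e. sums representable only with equal summands).
Enumerate pairs (a, a') with a < a' (symmetric, so each unordered pair gives one sum; this covers all a ≠ a'):
  -5 + -3 = -8
  -5 + -2 = -7
  -5 + -1 = -6
  -5 + 1 = -4
  -5 + 3 = -2
  -3 + -2 = -5
  -3 + -1 = -4
  -3 + 1 = -2
  -3 + 3 = 0
  -2 + -1 = -3
  -2 + 1 = -1
  -2 + 3 = 1
  -1 + 1 = 0
  -1 + 3 = 2
  1 + 3 = 4
Collected distinct sums: {-8, -7, -6, -5, -4, -3, -2, -1, 0, 1, 2, 4}
|A +̂ A| = 12
(Reference bound: |A +̂ A| ≥ 2|A| - 3 for |A| ≥ 2, with |A| = 6 giving ≥ 9.)

|A +̂ A| = 12


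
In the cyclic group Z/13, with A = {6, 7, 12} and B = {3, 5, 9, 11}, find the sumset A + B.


Work in Z/13Z: reduce every sum a + b modulo 13.
Enumerate all 12 pairs:
a = 6: 6+3=9, 6+5=11, 6+9=2, 6+11=4
a = 7: 7+3=10, 7+5=12, 7+9=3, 7+11=5
a = 12: 12+3=2, 12+5=4, 12+9=8, 12+11=10
Distinct residues collected: {2, 3, 4, 5, 8, 9, 10, 11, 12}
|A + B| = 9 (out of 13 total residues).

A + B = {2, 3, 4, 5, 8, 9, 10, 11, 12}


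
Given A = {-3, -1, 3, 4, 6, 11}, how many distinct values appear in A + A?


A + A = {a + a' : a, a' ∈ A}; |A| = 6.
General bounds: 2|A| - 1 ≤ |A + A| ≤ |A|(|A|+1)/2, i.e. 11 ≤ |A + A| ≤ 21.
Lower bound 2|A|-1 is attained iff A is an arithmetic progression.
Enumerate sums a + a' for a ≤ a' (symmetric, so this suffices):
a = -3: -3+-3=-6, -3+-1=-4, -3+3=0, -3+4=1, -3+6=3, -3+11=8
a = -1: -1+-1=-2, -1+3=2, -1+4=3, -1+6=5, -1+11=10
a = 3: 3+3=6, 3+4=7, 3+6=9, 3+11=14
a = 4: 4+4=8, 4+6=10, 4+11=15
a = 6: 6+6=12, 6+11=17
a = 11: 11+11=22
Distinct sums: {-6, -4, -2, 0, 1, 2, 3, 5, 6, 7, 8, 9, 10, 12, 14, 15, 17, 22}
|A + A| = 18

|A + A| = 18


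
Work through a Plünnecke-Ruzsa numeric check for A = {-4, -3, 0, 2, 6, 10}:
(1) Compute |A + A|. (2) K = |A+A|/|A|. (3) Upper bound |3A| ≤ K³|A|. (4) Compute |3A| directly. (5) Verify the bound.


|A| = 6.
Step 1: Compute A + A by enumerating all 36 pairs.
A + A = {-8, -7, -6, -4, -3, -2, -1, 0, 2, 3, 4, 6, 7, 8, 10, 12, 16, 20}, so |A + A| = 18.
Step 2: Doubling constant K = |A + A|/|A| = 18/6 = 18/6 ≈ 3.0000.
Step 3: Plünnecke-Ruzsa gives |3A| ≤ K³·|A| = (3.0000)³ · 6 ≈ 162.0000.
Step 4: Compute 3A = A + A + A directly by enumerating all triples (a,b,c) ∈ A³; |3A| = 33.
Step 5: Check 33 ≤ 162.0000? Yes ✓.

K = 18/6, Plünnecke-Ruzsa bound K³|A| ≈ 162.0000, |3A| = 33, inequality holds.


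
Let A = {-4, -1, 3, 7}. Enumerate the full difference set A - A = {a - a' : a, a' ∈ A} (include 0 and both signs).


A - A = {a - a' : a, a' ∈ A}.
Compute a - a' for each ordered pair (a, a'):
a = -4: -4--4=0, -4--1=-3, -4-3=-7, -4-7=-11
a = -1: -1--4=3, -1--1=0, -1-3=-4, -1-7=-8
a = 3: 3--4=7, 3--1=4, 3-3=0, 3-7=-4
a = 7: 7--4=11, 7--1=8, 7-3=4, 7-7=0
Collecting distinct values (and noting 0 appears from a-a):
A - A = {-11, -8, -7, -4, -3, 0, 3, 4, 7, 8, 11}
|A - A| = 11

A - A = {-11, -8, -7, -4, -3, 0, 3, 4, 7, 8, 11}


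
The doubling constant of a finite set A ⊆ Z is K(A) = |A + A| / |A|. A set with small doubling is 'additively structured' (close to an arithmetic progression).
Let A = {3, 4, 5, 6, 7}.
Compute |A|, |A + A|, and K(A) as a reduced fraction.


|A| = 5.
Compute A + A by enumerating all 25 pairs.
A + A = {6, 7, 8, 9, 10, 11, 12, 13, 14}, so |A + A| = 9.
K = |A + A| / |A| = 9/5 (already in lowest terms) ≈ 1.8000.
Reference: AP of size 5 gives K = 9/5 ≈ 1.8000; a fully generic set of size 5 gives K ≈ 3.0000.

|A| = 5, |A + A| = 9, K = 9/5.


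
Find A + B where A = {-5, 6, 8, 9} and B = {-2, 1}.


A + B = {a + b : a ∈ A, b ∈ B}.
Enumerate all |A|·|B| = 4·2 = 8 pairs (a, b) and collect distinct sums.
a = -5: -5+-2=-7, -5+1=-4
a = 6: 6+-2=4, 6+1=7
a = 8: 8+-2=6, 8+1=9
a = 9: 9+-2=7, 9+1=10
Collecting distinct sums: A + B = {-7, -4, 4, 6, 7, 9, 10}
|A + B| = 7

A + B = {-7, -4, 4, 6, 7, 9, 10}


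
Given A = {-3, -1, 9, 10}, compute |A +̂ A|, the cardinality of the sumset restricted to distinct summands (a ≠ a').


Restricted sumset: A +̂ A = {a + a' : a ∈ A, a' ∈ A, a ≠ a'}.
Equivalently, take A + A and drop any sum 2a that is achievable ONLY as a + a for a ∈ A (i.e. sums representable only with equal summands).
Enumerate pairs (a, a') with a < a' (symmetric, so each unordered pair gives one sum; this covers all a ≠ a'):
  -3 + -1 = -4
  -3 + 9 = 6
  -3 + 10 = 7
  -1 + 9 = 8
  -1 + 10 = 9
  9 + 10 = 19
Collected distinct sums: {-4, 6, 7, 8, 9, 19}
|A +̂ A| = 6
(Reference bound: |A +̂ A| ≥ 2|A| - 3 for |A| ≥ 2, with |A| = 4 giving ≥ 5.)

|A +̂ A| = 6


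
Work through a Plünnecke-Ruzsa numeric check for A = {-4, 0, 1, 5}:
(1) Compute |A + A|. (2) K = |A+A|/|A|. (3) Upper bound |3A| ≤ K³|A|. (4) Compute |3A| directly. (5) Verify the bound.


|A| = 4.
Step 1: Compute A + A by enumerating all 16 pairs.
A + A = {-8, -4, -3, 0, 1, 2, 5, 6, 10}, so |A + A| = 9.
Step 2: Doubling constant K = |A + A|/|A| = 9/4 = 9/4 ≈ 2.2500.
Step 3: Plünnecke-Ruzsa gives |3A| ≤ K³·|A| = (2.2500)³ · 4 ≈ 45.5625.
Step 4: Compute 3A = A + A + A directly by enumerating all triples (a,b,c) ∈ A³; |3A| = 16.
Step 5: Check 16 ≤ 45.5625? Yes ✓.

K = 9/4, Plünnecke-Ruzsa bound K³|A| ≈ 45.5625, |3A| = 16, inequality holds.


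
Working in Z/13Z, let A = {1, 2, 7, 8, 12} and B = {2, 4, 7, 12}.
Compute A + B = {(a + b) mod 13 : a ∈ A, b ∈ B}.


Work in Z/13Z: reduce every sum a + b modulo 13.
Enumerate all 20 pairs:
a = 1: 1+2=3, 1+4=5, 1+7=8, 1+12=0
a = 2: 2+2=4, 2+4=6, 2+7=9, 2+12=1
a = 7: 7+2=9, 7+4=11, 7+7=1, 7+12=6
a = 8: 8+2=10, 8+4=12, 8+7=2, 8+12=7
a = 12: 12+2=1, 12+4=3, 12+7=6, 12+12=11
Distinct residues collected: {0, 1, 2, 3, 4, 5, 6, 7, 8, 9, 10, 11, 12}
|A + B| = 13 (out of 13 total residues).

A + B = {0, 1, 2, 3, 4, 5, 6, 7, 8, 9, 10, 11, 12}


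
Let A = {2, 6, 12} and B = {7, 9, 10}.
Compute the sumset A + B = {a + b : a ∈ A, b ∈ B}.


A + B = {a + b : a ∈ A, b ∈ B}.
Enumerate all |A|·|B| = 3·3 = 9 pairs (a, b) and collect distinct sums.
a = 2: 2+7=9, 2+9=11, 2+10=12
a = 6: 6+7=13, 6+9=15, 6+10=16
a = 12: 12+7=19, 12+9=21, 12+10=22
Collecting distinct sums: A + B = {9, 11, 12, 13, 15, 16, 19, 21, 22}
|A + B| = 9

A + B = {9, 11, 12, 13, 15, 16, 19, 21, 22}


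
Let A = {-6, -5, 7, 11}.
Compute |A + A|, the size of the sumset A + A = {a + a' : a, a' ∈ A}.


A + A = {a + a' : a, a' ∈ A}; |A| = 4.
General bounds: 2|A| - 1 ≤ |A + A| ≤ |A|(|A|+1)/2, i.e. 7 ≤ |A + A| ≤ 10.
Lower bound 2|A|-1 is attained iff A is an arithmetic progression.
Enumerate sums a + a' for a ≤ a' (symmetric, so this suffices):
a = -6: -6+-6=-12, -6+-5=-11, -6+7=1, -6+11=5
a = -5: -5+-5=-10, -5+7=2, -5+11=6
a = 7: 7+7=14, 7+11=18
a = 11: 11+11=22
Distinct sums: {-12, -11, -10, 1, 2, 5, 6, 14, 18, 22}
|A + A| = 10

|A + A| = 10


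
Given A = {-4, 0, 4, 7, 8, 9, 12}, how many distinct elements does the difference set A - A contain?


A - A = {a - a' : a, a' ∈ A}; |A| = 7.
Bounds: 2|A|-1 ≤ |A - A| ≤ |A|² - |A| + 1, i.e. 13 ≤ |A - A| ≤ 43.
Note: 0 ∈ A - A always (from a - a). The set is symmetric: if d ∈ A - A then -d ∈ A - A.
Enumerate nonzero differences d = a - a' with a > a' (then include -d):
Positive differences: {1, 2, 3, 4, 5, 7, 8, 9, 11, 12, 13, 16}
Full difference set: {0} ∪ (positive diffs) ∪ (negative diffs).
|A - A| = 1 + 2·12 = 25 (matches direct enumeration: 25).

|A - A| = 25


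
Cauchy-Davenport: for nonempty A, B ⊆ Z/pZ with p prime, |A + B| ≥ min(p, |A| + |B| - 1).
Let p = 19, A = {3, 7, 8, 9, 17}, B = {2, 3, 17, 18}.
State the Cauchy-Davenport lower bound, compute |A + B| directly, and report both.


Cauchy-Davenport: |A + B| ≥ min(p, |A| + |B| - 1) for A, B nonempty in Z/pZ.
|A| = 5, |B| = 4, p = 19.
CD lower bound = min(19, 5 + 4 - 1) = min(19, 8) = 8.
Compute A + B mod 19 directly:
a = 3: 3+2=5, 3+3=6, 3+17=1, 3+18=2
a = 7: 7+2=9, 7+3=10, 7+17=5, 7+18=6
a = 8: 8+2=10, 8+3=11, 8+17=6, 8+18=7
a = 9: 9+2=11, 9+3=12, 9+17=7, 9+18=8
a = 17: 17+2=0, 17+3=1, 17+17=15, 17+18=16
A + B = {0, 1, 2, 5, 6, 7, 8, 9, 10, 11, 12, 15, 16}, so |A + B| = 13.
Verify: 13 ≥ 8? Yes ✓.

CD lower bound = 8, actual |A + B| = 13.


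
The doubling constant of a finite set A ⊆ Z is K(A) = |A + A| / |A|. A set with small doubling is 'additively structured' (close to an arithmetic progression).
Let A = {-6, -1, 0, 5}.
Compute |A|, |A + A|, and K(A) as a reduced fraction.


|A| = 4.
Compute A + A by enumerating all 16 pairs.
A + A = {-12, -7, -6, -2, -1, 0, 4, 5, 10}, so |A + A| = 9.
K = |A + A| / |A| = 9/4 (already in lowest terms) ≈ 2.2500.
Reference: AP of size 4 gives K = 7/4 ≈ 1.7500; a fully generic set of size 4 gives K ≈ 2.5000.

|A| = 4, |A + A| = 9, K = 9/4.


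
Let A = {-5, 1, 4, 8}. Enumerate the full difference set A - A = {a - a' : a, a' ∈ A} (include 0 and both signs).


A - A = {a - a' : a, a' ∈ A}.
Compute a - a' for each ordered pair (a, a'):
a = -5: -5--5=0, -5-1=-6, -5-4=-9, -5-8=-13
a = 1: 1--5=6, 1-1=0, 1-4=-3, 1-8=-7
a = 4: 4--5=9, 4-1=3, 4-4=0, 4-8=-4
a = 8: 8--5=13, 8-1=7, 8-4=4, 8-8=0
Collecting distinct values (and noting 0 appears from a-a):
A - A = {-13, -9, -7, -6, -4, -3, 0, 3, 4, 6, 7, 9, 13}
|A - A| = 13

A - A = {-13, -9, -7, -6, -4, -3, 0, 3, 4, 6, 7, 9, 13}


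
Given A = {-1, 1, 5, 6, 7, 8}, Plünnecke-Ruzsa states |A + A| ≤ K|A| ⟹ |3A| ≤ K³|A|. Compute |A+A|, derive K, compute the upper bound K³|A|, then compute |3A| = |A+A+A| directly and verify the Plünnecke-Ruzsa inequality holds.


|A| = 6.
Step 1: Compute A + A by enumerating all 36 pairs.
A + A = {-2, 0, 2, 4, 5, 6, 7, 8, 9, 10, 11, 12, 13, 14, 15, 16}, so |A + A| = 16.
Step 2: Doubling constant K = |A + A|/|A| = 16/6 = 16/6 ≈ 2.6667.
Step 3: Plünnecke-Ruzsa gives |3A| ≤ K³·|A| = (2.6667)³ · 6 ≈ 113.7778.
Step 4: Compute 3A = A + A + A directly by enumerating all triples (a,b,c) ∈ A³; |3A| = 25.
Step 5: Check 25 ≤ 113.7778? Yes ✓.

K = 16/6, Plünnecke-Ruzsa bound K³|A| ≈ 113.7778, |3A| = 25, inequality holds.


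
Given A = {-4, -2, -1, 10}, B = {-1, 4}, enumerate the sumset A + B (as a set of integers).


A + B = {a + b : a ∈ A, b ∈ B}.
Enumerate all |A|·|B| = 4·2 = 8 pairs (a, b) and collect distinct sums.
a = -4: -4+-1=-5, -4+4=0
a = -2: -2+-1=-3, -2+4=2
a = -1: -1+-1=-2, -1+4=3
a = 10: 10+-1=9, 10+4=14
Collecting distinct sums: A + B = {-5, -3, -2, 0, 2, 3, 9, 14}
|A + B| = 8

A + B = {-5, -3, -2, 0, 2, 3, 9, 14}


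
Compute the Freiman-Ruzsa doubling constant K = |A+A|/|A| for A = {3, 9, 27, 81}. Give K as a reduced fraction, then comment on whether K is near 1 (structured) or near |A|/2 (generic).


|A| = 4.
Compute A + A by enumerating all 16 pairs.
A + A = {6, 12, 18, 30, 36, 54, 84, 90, 108, 162}, so |A + A| = 10.
K = |A + A| / |A| = 10/4 = 5/2 ≈ 2.5000.
Reference: AP of size 4 gives K = 7/4 ≈ 1.7500; a fully generic set of size 4 gives K ≈ 2.5000.

|A| = 4, |A + A| = 10, K = 10/4 = 5/2.


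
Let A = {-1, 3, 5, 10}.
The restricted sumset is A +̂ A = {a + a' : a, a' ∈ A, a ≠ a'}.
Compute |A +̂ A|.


Restricted sumset: A +̂ A = {a + a' : a ∈ A, a' ∈ A, a ≠ a'}.
Equivalently, take A + A and drop any sum 2a that is achievable ONLY as a + a for a ∈ A (i.e. sums representable only with equal summands).
Enumerate pairs (a, a') with a < a' (symmetric, so each unordered pair gives one sum; this covers all a ≠ a'):
  -1 + 3 = 2
  -1 + 5 = 4
  -1 + 10 = 9
  3 + 5 = 8
  3 + 10 = 13
  5 + 10 = 15
Collected distinct sums: {2, 4, 8, 9, 13, 15}
|A +̂ A| = 6
(Reference bound: |A +̂ A| ≥ 2|A| - 3 for |A| ≥ 2, with |A| = 4 giving ≥ 5.)

|A +̂ A| = 6


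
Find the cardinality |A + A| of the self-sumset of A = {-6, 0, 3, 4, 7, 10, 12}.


A + A = {a + a' : a, a' ∈ A}; |A| = 7.
General bounds: 2|A| - 1 ≤ |A + A| ≤ |A|(|A|+1)/2, i.e. 13 ≤ |A + A| ≤ 28.
Lower bound 2|A|-1 is attained iff A is an arithmetic progression.
Enumerate sums a + a' for a ≤ a' (symmetric, so this suffices):
a = -6: -6+-6=-12, -6+0=-6, -6+3=-3, -6+4=-2, -6+7=1, -6+10=4, -6+12=6
a = 0: 0+0=0, 0+3=3, 0+4=4, 0+7=7, 0+10=10, 0+12=12
a = 3: 3+3=6, 3+4=7, 3+7=10, 3+10=13, 3+12=15
a = 4: 4+4=8, 4+7=11, 4+10=14, 4+12=16
a = 7: 7+7=14, 7+10=17, 7+12=19
a = 10: 10+10=20, 10+12=22
a = 12: 12+12=24
Distinct sums: {-12, -6, -3, -2, 0, 1, 3, 4, 6, 7, 8, 10, 11, 12, 13, 14, 15, 16, 17, 19, 20, 22, 24}
|A + A| = 23

|A + A| = 23


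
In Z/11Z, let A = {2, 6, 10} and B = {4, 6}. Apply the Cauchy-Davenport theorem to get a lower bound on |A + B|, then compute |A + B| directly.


Cauchy-Davenport: |A + B| ≥ min(p, |A| + |B| - 1) for A, B nonempty in Z/pZ.
|A| = 3, |B| = 2, p = 11.
CD lower bound = min(11, 3 + 2 - 1) = min(11, 4) = 4.
Compute A + B mod 11 directly:
a = 2: 2+4=6, 2+6=8
a = 6: 6+4=10, 6+6=1
a = 10: 10+4=3, 10+6=5
A + B = {1, 3, 5, 6, 8, 10}, so |A + B| = 6.
Verify: 6 ≥ 4? Yes ✓.

CD lower bound = 4, actual |A + B| = 6.


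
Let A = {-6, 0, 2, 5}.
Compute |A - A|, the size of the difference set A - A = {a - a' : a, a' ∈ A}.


A - A = {a - a' : a, a' ∈ A}; |A| = 4.
Bounds: 2|A|-1 ≤ |A - A| ≤ |A|² - |A| + 1, i.e. 7 ≤ |A - A| ≤ 13.
Note: 0 ∈ A - A always (from a - a). The set is symmetric: if d ∈ A - A then -d ∈ A - A.
Enumerate nonzero differences d = a - a' with a > a' (then include -d):
Positive differences: {2, 3, 5, 6, 8, 11}
Full difference set: {0} ∪ (positive diffs) ∪ (negative diffs).
|A - A| = 1 + 2·6 = 13 (matches direct enumeration: 13).

|A - A| = 13


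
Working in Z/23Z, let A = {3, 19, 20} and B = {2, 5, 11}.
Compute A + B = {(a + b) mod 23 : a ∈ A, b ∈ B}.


Work in Z/23Z: reduce every sum a + b modulo 23.
Enumerate all 9 pairs:
a = 3: 3+2=5, 3+5=8, 3+11=14
a = 19: 19+2=21, 19+5=1, 19+11=7
a = 20: 20+2=22, 20+5=2, 20+11=8
Distinct residues collected: {1, 2, 5, 7, 8, 14, 21, 22}
|A + B| = 8 (out of 23 total residues).

A + B = {1, 2, 5, 7, 8, 14, 21, 22}


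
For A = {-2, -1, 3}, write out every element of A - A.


A - A = {a - a' : a, a' ∈ A}.
Compute a - a' for each ordered pair (a, a'):
a = -2: -2--2=0, -2--1=-1, -2-3=-5
a = -1: -1--2=1, -1--1=0, -1-3=-4
a = 3: 3--2=5, 3--1=4, 3-3=0
Collecting distinct values (and noting 0 appears from a-a):
A - A = {-5, -4, -1, 0, 1, 4, 5}
|A - A| = 7

A - A = {-5, -4, -1, 0, 1, 4, 5}


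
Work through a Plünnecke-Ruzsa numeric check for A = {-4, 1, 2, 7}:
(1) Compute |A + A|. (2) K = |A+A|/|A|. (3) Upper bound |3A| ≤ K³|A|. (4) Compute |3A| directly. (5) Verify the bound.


|A| = 4.
Step 1: Compute A + A by enumerating all 16 pairs.
A + A = {-8, -3, -2, 2, 3, 4, 8, 9, 14}, so |A + A| = 9.
Step 2: Doubling constant K = |A + A|/|A| = 9/4 = 9/4 ≈ 2.2500.
Step 3: Plünnecke-Ruzsa gives |3A| ≤ K³·|A| = (2.2500)³ · 4 ≈ 45.5625.
Step 4: Compute 3A = A + A + A directly by enumerating all triples (a,b,c) ∈ A³; |3A| = 16.
Step 5: Check 16 ≤ 45.5625? Yes ✓.

K = 9/4, Plünnecke-Ruzsa bound K³|A| ≈ 45.5625, |3A| = 16, inequality holds.


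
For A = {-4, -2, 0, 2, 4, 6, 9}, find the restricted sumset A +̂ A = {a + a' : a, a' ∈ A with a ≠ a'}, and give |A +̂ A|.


Restricted sumset: A +̂ A = {a + a' : a ∈ A, a' ∈ A, a ≠ a'}.
Equivalently, take A + A and drop any sum 2a that is achievable ONLY as a + a for a ∈ A (i.e. sums representable only with equal summands).
Enumerate pairs (a, a') with a < a' (symmetric, so each unordered pair gives one sum; this covers all a ≠ a'):
  -4 + -2 = -6
  -4 + 0 = -4
  -4 + 2 = -2
  -4 + 4 = 0
  -4 + 6 = 2
  -4 + 9 = 5
  -2 + 0 = -2
  -2 + 2 = 0
  -2 + 4 = 2
  -2 + 6 = 4
  -2 + 9 = 7
  0 + 2 = 2
  0 + 4 = 4
  0 + 6 = 6
  0 + 9 = 9
  2 + 4 = 6
  2 + 6 = 8
  2 + 9 = 11
  4 + 6 = 10
  4 + 9 = 13
  6 + 9 = 15
Collected distinct sums: {-6, -4, -2, 0, 2, 4, 5, 6, 7, 8, 9, 10, 11, 13, 15}
|A +̂ A| = 15
(Reference bound: |A +̂ A| ≥ 2|A| - 3 for |A| ≥ 2, with |A| = 7 giving ≥ 11.)

|A +̂ A| = 15


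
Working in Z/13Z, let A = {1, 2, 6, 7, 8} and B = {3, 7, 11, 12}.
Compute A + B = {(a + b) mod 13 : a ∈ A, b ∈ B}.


Work in Z/13Z: reduce every sum a + b modulo 13.
Enumerate all 20 pairs:
a = 1: 1+3=4, 1+7=8, 1+11=12, 1+12=0
a = 2: 2+3=5, 2+7=9, 2+11=0, 2+12=1
a = 6: 6+3=9, 6+7=0, 6+11=4, 6+12=5
a = 7: 7+3=10, 7+7=1, 7+11=5, 7+12=6
a = 8: 8+3=11, 8+7=2, 8+11=6, 8+12=7
Distinct residues collected: {0, 1, 2, 4, 5, 6, 7, 8, 9, 10, 11, 12}
|A + B| = 12 (out of 13 total residues).

A + B = {0, 1, 2, 4, 5, 6, 7, 8, 9, 10, 11, 12}


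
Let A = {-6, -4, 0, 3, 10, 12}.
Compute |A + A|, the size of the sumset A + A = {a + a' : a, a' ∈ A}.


A + A = {a + a' : a, a' ∈ A}; |A| = 6.
General bounds: 2|A| - 1 ≤ |A + A| ≤ |A|(|A|+1)/2, i.e. 11 ≤ |A + A| ≤ 21.
Lower bound 2|A|-1 is attained iff A is an arithmetic progression.
Enumerate sums a + a' for a ≤ a' (symmetric, so this suffices):
a = -6: -6+-6=-12, -6+-4=-10, -6+0=-6, -6+3=-3, -6+10=4, -6+12=6
a = -4: -4+-4=-8, -4+0=-4, -4+3=-1, -4+10=6, -4+12=8
a = 0: 0+0=0, 0+3=3, 0+10=10, 0+12=12
a = 3: 3+3=6, 3+10=13, 3+12=15
a = 10: 10+10=20, 10+12=22
a = 12: 12+12=24
Distinct sums: {-12, -10, -8, -6, -4, -3, -1, 0, 3, 4, 6, 8, 10, 12, 13, 15, 20, 22, 24}
|A + A| = 19

|A + A| = 19


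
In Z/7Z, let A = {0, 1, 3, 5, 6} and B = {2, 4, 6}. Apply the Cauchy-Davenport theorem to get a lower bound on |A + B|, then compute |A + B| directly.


Cauchy-Davenport: |A + B| ≥ min(p, |A| + |B| - 1) for A, B nonempty in Z/pZ.
|A| = 5, |B| = 3, p = 7.
CD lower bound = min(7, 5 + 3 - 1) = min(7, 7) = 7.
Compute A + B mod 7 directly:
a = 0: 0+2=2, 0+4=4, 0+6=6
a = 1: 1+2=3, 1+4=5, 1+6=0
a = 3: 3+2=5, 3+4=0, 3+6=2
a = 5: 5+2=0, 5+4=2, 5+6=4
a = 6: 6+2=1, 6+4=3, 6+6=5
A + B = {0, 1, 2, 3, 4, 5, 6}, so |A + B| = 7.
Verify: 7 ≥ 7? Yes ✓.

CD lower bound = 7, actual |A + B| = 7.


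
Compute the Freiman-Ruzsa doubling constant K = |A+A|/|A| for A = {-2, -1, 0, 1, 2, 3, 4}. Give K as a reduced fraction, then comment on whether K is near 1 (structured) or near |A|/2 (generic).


|A| = 7.
Compute A + A by enumerating all 49 pairs.
A + A = {-4, -3, -2, -1, 0, 1, 2, 3, 4, 5, 6, 7, 8}, so |A + A| = 13.
K = |A + A| / |A| = 13/7 (already in lowest terms) ≈ 1.8571.
Reference: AP of size 7 gives K = 13/7 ≈ 1.8571; a fully generic set of size 7 gives K ≈ 4.0000.

|A| = 7, |A + A| = 13, K = 13/7.


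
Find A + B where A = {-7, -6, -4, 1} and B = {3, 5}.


A + B = {a + b : a ∈ A, b ∈ B}.
Enumerate all |A|·|B| = 4·2 = 8 pairs (a, b) and collect distinct sums.
a = -7: -7+3=-4, -7+5=-2
a = -6: -6+3=-3, -6+5=-1
a = -4: -4+3=-1, -4+5=1
a = 1: 1+3=4, 1+5=6
Collecting distinct sums: A + B = {-4, -3, -2, -1, 1, 4, 6}
|A + B| = 7

A + B = {-4, -3, -2, -1, 1, 4, 6}


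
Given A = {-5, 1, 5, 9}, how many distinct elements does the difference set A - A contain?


A - A = {a - a' : a, a' ∈ A}; |A| = 4.
Bounds: 2|A|-1 ≤ |A - A| ≤ |A|² - |A| + 1, i.e. 7 ≤ |A - A| ≤ 13.
Note: 0 ∈ A - A always (from a - a). The set is symmetric: if d ∈ A - A then -d ∈ A - A.
Enumerate nonzero differences d = a - a' with a > a' (then include -d):
Positive differences: {4, 6, 8, 10, 14}
Full difference set: {0} ∪ (positive diffs) ∪ (negative diffs).
|A - A| = 1 + 2·5 = 11 (matches direct enumeration: 11).

|A - A| = 11


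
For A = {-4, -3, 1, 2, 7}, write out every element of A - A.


A - A = {a - a' : a, a' ∈ A}.
Compute a - a' for each ordered pair (a, a'):
a = -4: -4--4=0, -4--3=-1, -4-1=-5, -4-2=-6, -4-7=-11
a = -3: -3--4=1, -3--3=0, -3-1=-4, -3-2=-5, -3-7=-10
a = 1: 1--4=5, 1--3=4, 1-1=0, 1-2=-1, 1-7=-6
a = 2: 2--4=6, 2--3=5, 2-1=1, 2-2=0, 2-7=-5
a = 7: 7--4=11, 7--3=10, 7-1=6, 7-2=5, 7-7=0
Collecting distinct values (and noting 0 appears from a-a):
A - A = {-11, -10, -6, -5, -4, -1, 0, 1, 4, 5, 6, 10, 11}
|A - A| = 13

A - A = {-11, -10, -6, -5, -4, -1, 0, 1, 4, 5, 6, 10, 11}


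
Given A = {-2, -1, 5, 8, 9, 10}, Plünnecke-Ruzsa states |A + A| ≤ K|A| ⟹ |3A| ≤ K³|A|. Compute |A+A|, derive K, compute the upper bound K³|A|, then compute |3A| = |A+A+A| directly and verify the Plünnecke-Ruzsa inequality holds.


|A| = 6.
Step 1: Compute A + A by enumerating all 36 pairs.
A + A = {-4, -3, -2, 3, 4, 6, 7, 8, 9, 10, 13, 14, 15, 16, 17, 18, 19, 20}, so |A + A| = 18.
Step 2: Doubling constant K = |A + A|/|A| = 18/6 = 18/6 ≈ 3.0000.
Step 3: Plünnecke-Ruzsa gives |3A| ≤ K³·|A| = (3.0000)³ · 6 ≈ 162.0000.
Step 4: Compute 3A = A + A + A directly by enumerating all triples (a,b,c) ∈ A³; |3A| = 33.
Step 5: Check 33 ≤ 162.0000? Yes ✓.

K = 18/6, Plünnecke-Ruzsa bound K³|A| ≈ 162.0000, |3A| = 33, inequality holds.


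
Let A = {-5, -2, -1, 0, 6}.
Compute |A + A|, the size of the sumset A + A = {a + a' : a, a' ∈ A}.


A + A = {a + a' : a, a' ∈ A}; |A| = 5.
General bounds: 2|A| - 1 ≤ |A + A| ≤ |A|(|A|+1)/2, i.e. 9 ≤ |A + A| ≤ 15.
Lower bound 2|A|-1 is attained iff A is an arithmetic progression.
Enumerate sums a + a' for a ≤ a' (symmetric, so this suffices):
a = -5: -5+-5=-10, -5+-2=-7, -5+-1=-6, -5+0=-5, -5+6=1
a = -2: -2+-2=-4, -2+-1=-3, -2+0=-2, -2+6=4
a = -1: -1+-1=-2, -1+0=-1, -1+6=5
a = 0: 0+0=0, 0+6=6
a = 6: 6+6=12
Distinct sums: {-10, -7, -6, -5, -4, -3, -2, -1, 0, 1, 4, 5, 6, 12}
|A + A| = 14

|A + A| = 14


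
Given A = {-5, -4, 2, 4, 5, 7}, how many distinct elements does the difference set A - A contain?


A - A = {a - a' : a, a' ∈ A}; |A| = 6.
Bounds: 2|A|-1 ≤ |A - A| ≤ |A|² - |A| + 1, i.e. 11 ≤ |A - A| ≤ 31.
Note: 0 ∈ A - A always (from a - a). The set is symmetric: if d ∈ A - A then -d ∈ A - A.
Enumerate nonzero differences d = a - a' with a > a' (then include -d):
Positive differences: {1, 2, 3, 5, 6, 7, 8, 9, 10, 11, 12}
Full difference set: {0} ∪ (positive diffs) ∪ (negative diffs).
|A - A| = 1 + 2·11 = 23 (matches direct enumeration: 23).

|A - A| = 23


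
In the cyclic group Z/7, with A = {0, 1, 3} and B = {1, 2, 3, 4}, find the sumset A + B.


Work in Z/7Z: reduce every sum a + b modulo 7.
Enumerate all 12 pairs:
a = 0: 0+1=1, 0+2=2, 0+3=3, 0+4=4
a = 1: 1+1=2, 1+2=3, 1+3=4, 1+4=5
a = 3: 3+1=4, 3+2=5, 3+3=6, 3+4=0
Distinct residues collected: {0, 1, 2, 3, 4, 5, 6}
|A + B| = 7 (out of 7 total residues).

A + B = {0, 1, 2, 3, 4, 5, 6}


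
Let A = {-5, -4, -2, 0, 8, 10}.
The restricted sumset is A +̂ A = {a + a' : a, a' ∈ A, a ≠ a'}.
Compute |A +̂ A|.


Restricted sumset: A +̂ A = {a + a' : a ∈ A, a' ∈ A, a ≠ a'}.
Equivalently, take A + A and drop any sum 2a that is achievable ONLY as a + a for a ∈ A (i.e. sums representable only with equal summands).
Enumerate pairs (a, a') with a < a' (symmetric, so each unordered pair gives one sum; this covers all a ≠ a'):
  -5 + -4 = -9
  -5 + -2 = -7
  -5 + 0 = -5
  -5 + 8 = 3
  -5 + 10 = 5
  -4 + -2 = -6
  -4 + 0 = -4
  -4 + 8 = 4
  -4 + 10 = 6
  -2 + 0 = -2
  -2 + 8 = 6
  -2 + 10 = 8
  0 + 8 = 8
  0 + 10 = 10
  8 + 10 = 18
Collected distinct sums: {-9, -7, -6, -5, -4, -2, 3, 4, 5, 6, 8, 10, 18}
|A +̂ A| = 13
(Reference bound: |A +̂ A| ≥ 2|A| - 3 for |A| ≥ 2, with |A| = 6 giving ≥ 9.)

|A +̂ A| = 13


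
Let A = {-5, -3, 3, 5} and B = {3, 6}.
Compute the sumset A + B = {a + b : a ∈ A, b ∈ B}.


A + B = {a + b : a ∈ A, b ∈ B}.
Enumerate all |A|·|B| = 4·2 = 8 pairs (a, b) and collect distinct sums.
a = -5: -5+3=-2, -5+6=1
a = -3: -3+3=0, -3+6=3
a = 3: 3+3=6, 3+6=9
a = 5: 5+3=8, 5+6=11
Collecting distinct sums: A + B = {-2, 0, 1, 3, 6, 8, 9, 11}
|A + B| = 8

A + B = {-2, 0, 1, 3, 6, 8, 9, 11}


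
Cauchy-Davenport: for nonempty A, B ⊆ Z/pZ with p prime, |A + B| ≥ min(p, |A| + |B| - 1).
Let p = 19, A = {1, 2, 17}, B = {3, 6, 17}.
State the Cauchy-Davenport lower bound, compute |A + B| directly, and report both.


Cauchy-Davenport: |A + B| ≥ min(p, |A| + |B| - 1) for A, B nonempty in Z/pZ.
|A| = 3, |B| = 3, p = 19.
CD lower bound = min(19, 3 + 3 - 1) = min(19, 5) = 5.
Compute A + B mod 19 directly:
a = 1: 1+3=4, 1+6=7, 1+17=18
a = 2: 2+3=5, 2+6=8, 2+17=0
a = 17: 17+3=1, 17+6=4, 17+17=15
A + B = {0, 1, 4, 5, 7, 8, 15, 18}, so |A + B| = 8.
Verify: 8 ≥ 5? Yes ✓.

CD lower bound = 5, actual |A + B| = 8.


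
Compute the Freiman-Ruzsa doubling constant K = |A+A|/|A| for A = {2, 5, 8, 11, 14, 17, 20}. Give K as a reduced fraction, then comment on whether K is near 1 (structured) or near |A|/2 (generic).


|A| = 7.
Compute A + A by enumerating all 49 pairs.
A + A = {4, 7, 10, 13, 16, 19, 22, 25, 28, 31, 34, 37, 40}, so |A + A| = 13.
K = |A + A| / |A| = 13/7 (already in lowest terms) ≈ 1.8571.
Reference: AP of size 7 gives K = 13/7 ≈ 1.8571; a fully generic set of size 7 gives K ≈ 4.0000.

|A| = 7, |A + A| = 13, K = 13/7.


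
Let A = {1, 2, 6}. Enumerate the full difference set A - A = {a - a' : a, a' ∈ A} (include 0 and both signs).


A - A = {a - a' : a, a' ∈ A}.
Compute a - a' for each ordered pair (a, a'):
a = 1: 1-1=0, 1-2=-1, 1-6=-5
a = 2: 2-1=1, 2-2=0, 2-6=-4
a = 6: 6-1=5, 6-2=4, 6-6=0
Collecting distinct values (and noting 0 appears from a-a):
A - A = {-5, -4, -1, 0, 1, 4, 5}
|A - A| = 7

A - A = {-5, -4, -1, 0, 1, 4, 5}


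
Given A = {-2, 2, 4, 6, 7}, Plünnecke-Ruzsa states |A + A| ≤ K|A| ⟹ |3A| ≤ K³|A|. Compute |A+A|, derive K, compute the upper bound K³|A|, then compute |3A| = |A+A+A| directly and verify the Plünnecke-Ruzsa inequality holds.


|A| = 5.
Step 1: Compute A + A by enumerating all 25 pairs.
A + A = {-4, 0, 2, 4, 5, 6, 8, 9, 10, 11, 12, 13, 14}, so |A + A| = 13.
Step 2: Doubling constant K = |A + A|/|A| = 13/5 = 13/5 ≈ 2.6000.
Step 3: Plünnecke-Ruzsa gives |3A| ≤ K³·|A| = (2.6000)³ · 5 ≈ 87.8800.
Step 4: Compute 3A = A + A + A directly by enumerating all triples (a,b,c) ∈ A³; |3A| = 22.
Step 5: Check 22 ≤ 87.8800? Yes ✓.

K = 13/5, Plünnecke-Ruzsa bound K³|A| ≈ 87.8800, |3A| = 22, inequality holds.


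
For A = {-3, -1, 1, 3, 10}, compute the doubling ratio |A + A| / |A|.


|A| = 5.
Compute A + A by enumerating all 25 pairs.
A + A = {-6, -4, -2, 0, 2, 4, 6, 7, 9, 11, 13, 20}, so |A + A| = 12.
K = |A + A| / |A| = 12/5 (already in lowest terms) ≈ 2.4000.
Reference: AP of size 5 gives K = 9/5 ≈ 1.8000; a fully generic set of size 5 gives K ≈ 3.0000.

|A| = 5, |A + A| = 12, K = 12/5.


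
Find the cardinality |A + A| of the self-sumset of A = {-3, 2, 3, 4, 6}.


A + A = {a + a' : a, a' ∈ A}; |A| = 5.
General bounds: 2|A| - 1 ≤ |A + A| ≤ |A|(|A|+1)/2, i.e. 9 ≤ |A + A| ≤ 15.
Lower bound 2|A|-1 is attained iff A is an arithmetic progression.
Enumerate sums a + a' for a ≤ a' (symmetric, so this suffices):
a = -3: -3+-3=-6, -3+2=-1, -3+3=0, -3+4=1, -3+6=3
a = 2: 2+2=4, 2+3=5, 2+4=6, 2+6=8
a = 3: 3+3=6, 3+4=7, 3+6=9
a = 4: 4+4=8, 4+6=10
a = 6: 6+6=12
Distinct sums: {-6, -1, 0, 1, 3, 4, 5, 6, 7, 8, 9, 10, 12}
|A + A| = 13

|A + A| = 13


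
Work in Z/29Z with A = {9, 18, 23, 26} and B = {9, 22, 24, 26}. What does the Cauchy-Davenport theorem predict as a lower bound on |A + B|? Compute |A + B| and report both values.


Cauchy-Davenport: |A + B| ≥ min(p, |A| + |B| - 1) for A, B nonempty in Z/pZ.
|A| = 4, |B| = 4, p = 29.
CD lower bound = min(29, 4 + 4 - 1) = min(29, 7) = 7.
Compute A + B mod 29 directly:
a = 9: 9+9=18, 9+22=2, 9+24=4, 9+26=6
a = 18: 18+9=27, 18+22=11, 18+24=13, 18+26=15
a = 23: 23+9=3, 23+22=16, 23+24=18, 23+26=20
a = 26: 26+9=6, 26+22=19, 26+24=21, 26+26=23
A + B = {2, 3, 4, 6, 11, 13, 15, 16, 18, 19, 20, 21, 23, 27}, so |A + B| = 14.
Verify: 14 ≥ 7? Yes ✓.

CD lower bound = 7, actual |A + B| = 14.


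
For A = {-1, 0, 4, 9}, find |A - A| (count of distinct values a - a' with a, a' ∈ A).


A - A = {a - a' : a, a' ∈ A}; |A| = 4.
Bounds: 2|A|-1 ≤ |A - A| ≤ |A|² - |A| + 1, i.e. 7 ≤ |A - A| ≤ 13.
Note: 0 ∈ A - A always (from a - a). The set is symmetric: if d ∈ A - A then -d ∈ A - A.
Enumerate nonzero differences d = a - a' with a > a' (then include -d):
Positive differences: {1, 4, 5, 9, 10}
Full difference set: {0} ∪ (positive diffs) ∪ (negative diffs).
|A - A| = 1 + 2·5 = 11 (matches direct enumeration: 11).

|A - A| = 11


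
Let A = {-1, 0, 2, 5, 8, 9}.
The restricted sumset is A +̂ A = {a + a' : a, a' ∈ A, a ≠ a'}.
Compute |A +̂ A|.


Restricted sumset: A +̂ A = {a + a' : a ∈ A, a' ∈ A, a ≠ a'}.
Equivalently, take A + A and drop any sum 2a that is achievable ONLY as a + a for a ∈ A (i.e. sums representable only with equal summands).
Enumerate pairs (a, a') with a < a' (symmetric, so each unordered pair gives one sum; this covers all a ≠ a'):
  -1 + 0 = -1
  -1 + 2 = 1
  -1 + 5 = 4
  -1 + 8 = 7
  -1 + 9 = 8
  0 + 2 = 2
  0 + 5 = 5
  0 + 8 = 8
  0 + 9 = 9
  2 + 5 = 7
  2 + 8 = 10
  2 + 9 = 11
  5 + 8 = 13
  5 + 9 = 14
  8 + 9 = 17
Collected distinct sums: {-1, 1, 2, 4, 5, 7, 8, 9, 10, 11, 13, 14, 17}
|A +̂ A| = 13
(Reference bound: |A +̂ A| ≥ 2|A| - 3 for |A| ≥ 2, with |A| = 6 giving ≥ 9.)

|A +̂ A| = 13


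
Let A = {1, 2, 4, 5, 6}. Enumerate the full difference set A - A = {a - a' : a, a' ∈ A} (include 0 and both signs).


A - A = {a - a' : a, a' ∈ A}.
Compute a - a' for each ordered pair (a, a'):
a = 1: 1-1=0, 1-2=-1, 1-4=-3, 1-5=-4, 1-6=-5
a = 2: 2-1=1, 2-2=0, 2-4=-2, 2-5=-3, 2-6=-4
a = 4: 4-1=3, 4-2=2, 4-4=0, 4-5=-1, 4-6=-2
a = 5: 5-1=4, 5-2=3, 5-4=1, 5-5=0, 5-6=-1
a = 6: 6-1=5, 6-2=4, 6-4=2, 6-5=1, 6-6=0
Collecting distinct values (and noting 0 appears from a-a):
A - A = {-5, -4, -3, -2, -1, 0, 1, 2, 3, 4, 5}
|A - A| = 11

A - A = {-5, -4, -3, -2, -1, 0, 1, 2, 3, 4, 5}


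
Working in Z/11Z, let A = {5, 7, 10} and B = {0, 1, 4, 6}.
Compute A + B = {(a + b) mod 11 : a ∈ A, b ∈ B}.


Work in Z/11Z: reduce every sum a + b modulo 11.
Enumerate all 12 pairs:
a = 5: 5+0=5, 5+1=6, 5+4=9, 5+6=0
a = 7: 7+0=7, 7+1=8, 7+4=0, 7+6=2
a = 10: 10+0=10, 10+1=0, 10+4=3, 10+6=5
Distinct residues collected: {0, 2, 3, 5, 6, 7, 8, 9, 10}
|A + B| = 9 (out of 11 total residues).

A + B = {0, 2, 3, 5, 6, 7, 8, 9, 10}
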